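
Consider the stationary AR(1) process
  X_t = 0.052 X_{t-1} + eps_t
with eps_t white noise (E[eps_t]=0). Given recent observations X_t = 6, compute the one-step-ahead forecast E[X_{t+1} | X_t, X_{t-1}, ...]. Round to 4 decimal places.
E[X_{t+1} \mid \mathcal F_t] = 0.3120

For an AR(p) model X_t = c + sum_i phi_i X_{t-i} + eps_t, the
one-step-ahead conditional mean is
  E[X_{t+1} | X_t, ...] = c + sum_i phi_i X_{t+1-i}.
Substitute known values:
  E[X_{t+1} | ...] = (0.052) * (6)
                   = 0.3120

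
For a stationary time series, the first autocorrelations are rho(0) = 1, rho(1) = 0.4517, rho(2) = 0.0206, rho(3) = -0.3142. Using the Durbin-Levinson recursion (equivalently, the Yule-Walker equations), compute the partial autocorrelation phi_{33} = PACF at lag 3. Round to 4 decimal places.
\phi_{33} = -0.2940

The PACF at lag k is phi_{kk}, the last component of the solution
to the Yule-Walker system G_k phi = r_k where
  (G_k)_{ij} = rho(|i - j|), (r_k)_i = rho(i), i,j = 1..k.
Equivalently, Durbin-Levinson gives phi_{kk} iteratively:
  phi_{11} = rho(1)
  phi_{kk} = [rho(k) - sum_{j=1..k-1} phi_{k-1,j} rho(k-j)]
            / [1 - sum_{j=1..k-1} phi_{k-1,j} rho(j)],
  phi_{k,j} = phi_{k-1,j} - phi_{kk} phi_{k-1,k-j},  j = 1..k-1.
Step k = 1:
  phi_11 = rho(1) = 0.4517.
Step k = 2:
  phi_22 = [rho(2) - phi_11 rho(1)] / [1 - phi_11 rho(1)] = [0.0206 - (0.4517)(0.4517)] / [1 - (0.4517)(0.4517)]
         = -0.18343289 / 0.79596711 = -0.230453.
  Update: phi_21 = phi_11 - phi_22 phi_11 = 0.4517 - (-0.230453)(0.4517) = 0.555796.
Step k = 3:
  phi_33 = [rho(3) - phi_21 rho(2) - phi_22 rho(1)] / [1 - phi_21 rho(1) - phi_22 rho(2)]
    numerator   = -0.3142 - (0.555796)(0.0206) - (-0.230453)(0.4517) = -0.22155384
    denominator = 1 - (0.555796)(0.4517) - (-0.230453)(0.0206) = 0.75369448
  phi_33 = -0.22155384 / 0.75369448 = -0.294.
Therefore phi_{33} = -0.2940.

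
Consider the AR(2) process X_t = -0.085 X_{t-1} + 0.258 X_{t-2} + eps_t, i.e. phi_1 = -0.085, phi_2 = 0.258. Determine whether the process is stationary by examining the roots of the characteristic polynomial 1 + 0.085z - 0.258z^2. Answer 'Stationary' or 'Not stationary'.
\text{Stationary}

The AR(p) characteristic polynomial is P(z) = 1 + 0.085z - 0.258z^2.
Stationarity requires all roots to lie outside the unit circle, i.e. |z| > 1 for every root.
Set 1 + (0.085) z + (-0.258) z^2 = 0, i.e. a z^2 + b z + c = 0 with a = -0.258, b = 0.085, c = 1.
Discriminant D = b^2 - 4ac = (0.085)^2 - 4*(-0.258)*1 = 0.007225 - (-1.032) = 1.039225.
D >= 0, so the roots are real: z = (-b +/- sqrt(D)) / (2a) = (-0.085 +/- 1.019424) / (-0.516).
  z_1 = (-0.085 + 1.019424) / (-0.516) = -1.8109,   |z_1| = 1.8109.
  z_2 = (-0.085 - 1.019424) / (-0.516) = 2.1404,   |z_2| = 2.1404.
Moduli of all roots: 1.8109, 2.1404.
All moduli strictly greater than 1? Yes.
Verdict: Stationary.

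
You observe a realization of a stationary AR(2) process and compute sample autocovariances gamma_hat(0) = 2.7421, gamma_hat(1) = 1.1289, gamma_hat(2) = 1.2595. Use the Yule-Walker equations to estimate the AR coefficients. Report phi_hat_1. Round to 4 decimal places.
\hat\phi_{1} = 0.2680

The Yule-Walker equations for an AR(p) process read, in matrix form,
  Gamma_p phi = r_p,   with   (Gamma_p)_{ij} = gamma(|i - j|),
                       (r_p)_i = gamma(i),   i,j = 1..p.
Substitute the sample gammas (Toeplitz matrix and right-hand side of size 2):
  Gamma_p = [[2.7421, 1.1289], [1.1289, 2.7421]]
  r_p     = [1.1289, 1.2595]
Written out:
  2.7421 phi_1 + 1.1289 phi_2 = 1.1289
  1.1289 phi_1 + 2.7421 phi_2 = 1.2595
Solve by Cramer's rule:
  det = gamma(0)^2 - gamma(1)^2 = (2.7421)^2 - (1.1289)^2 = 7.51911241 - 1.27441521 = 6.2446972
  phi_hat_1 = [gamma(1) gamma(0) - gamma(1) gamma(2)] / det = [(1.1289)(2.7421) - (1.1289)(1.2595)] / 6.2446972 = 1.67370714 / 6.2446972 = 0.268
  phi_hat_2 = [gamma(0) gamma(2) - gamma(1)^2] / det = [(2.7421)(1.2595) - (1.1289)^2] / 6.2446972 = 2.17925974 / 6.2446972 = 0.349
So phi_hat = [0.2680, 0.3490].
Therefore phi_hat_1 = 0.2680.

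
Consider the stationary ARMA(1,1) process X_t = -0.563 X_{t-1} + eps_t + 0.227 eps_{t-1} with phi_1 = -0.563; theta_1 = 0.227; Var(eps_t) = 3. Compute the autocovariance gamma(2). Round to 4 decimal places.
\gamma(2) = 0.7247

Multiply the model equation by X_{t-k} and take expectations. With theta_0 = psi_0 = 1 and psi_j the MA(infinity) weights, this gives
  gamma(k) - sum_i phi_i gamma(k-i) = c_k,
  c_k = sigma^2 * sum_{j=k..q} theta_j psi_{j-k}   (c_k = 0 for k > q),
using gamma(-m) = gamma(m).
psi-weights needed (psi_j = theta_j + sum_i phi_i psi_{j-i}):
  psi_1 = theta_1 + phi_1 = 0.227 + (-0.563) = -0.336
Right-hand sides:
  c_0 = sigma^2 (1 + theta_1 psi_1) = 3 * (1 + (0.227)(-0.336)) = 3 * 0.923728 = 2.771184
  c_1 = sigma^2 theta_1 = 3 * (0.227) = 0.681
  c_2 = 0
Equations for k = 0 and k = 1 (AR order 1):
  gamma(0) = phi_1 gamma(1) + c_0
  gamma(1) = phi_1 gamma(0) + c_1
Substituting the second into the first: gamma(0) (1 - phi_1^2) = c_0 + phi_1 c_1, so
  gamma(0) = (c_0 + phi_1 c_1) / (1 - phi_1^2) = (2.771184 + (-0.563)(0.681)) / (1 - (-0.563)^2) = 2.387781 / 0.683031 = 3.49586.
  gamma(1) = phi_1 gamma(0) + c_1 = (-0.563)(3.49586) + (0.681) = -1.287169.
For k = 2 (> q): gamma(2) = phi_1 gamma(1) = (-0.563)(-1.287169) = 0.724676.
Therefore gamma(2) = 0.7247 (to 4 decimal places).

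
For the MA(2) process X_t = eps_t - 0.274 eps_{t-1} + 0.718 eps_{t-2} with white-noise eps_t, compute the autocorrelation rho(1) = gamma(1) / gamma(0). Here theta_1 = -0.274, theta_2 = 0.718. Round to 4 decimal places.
\rho(1) = -0.2959

For an MA(q) process with theta_0 = 1, the autocovariance is
  gamma(k) = sigma^2 * sum_{i=0..q-k} theta_i * theta_{i+k},
and rho(k) = gamma(k) / gamma(0). Sigma^2 cancels.
  numerator   = (1)*(-0.274) + (-0.274)*(0.718) = -0.470732.
  denominator = (1)^2 + (-0.274)^2 + (0.718)^2 = 1.5906.
  rho(1) = -0.470732 / 1.5906 = -0.2959.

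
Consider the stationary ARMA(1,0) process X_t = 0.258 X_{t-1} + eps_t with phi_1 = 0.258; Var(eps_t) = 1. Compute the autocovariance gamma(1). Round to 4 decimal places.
\gamma(1) = 0.2764

Multiply the model equation by X_{t-k} and take expectations. With theta_0 = psi_0 = 1 and psi_j the MA(infinity) weights, this gives
  gamma(k) - sum_i phi_i gamma(k-i) = c_k,
  c_k = sigma^2 * sum_{j=k..q} theta_j psi_{j-k}   (c_k = 0 for k > q),
using gamma(-m) = gamma(m).
Pure AR (q = 0): c_0 = sigma^2 = 1, c_k = 0 for k >= 1.
Equations for k = 0 and k = 1 (AR order 1):
  gamma(0) = phi_1 gamma(1) + c_0
  gamma(1) = phi_1 gamma(0) + c_1
Substituting the second into the first: gamma(0) (1 - phi_1^2) = c_0 + phi_1 c_1, so
  gamma(0) = c_0 / (1 - phi_1^2) = 1 / (1 - (0.258)^2) = 1 / 0.933436 = 1.071311.
  gamma(1) = phi_1 gamma(0) = (0.258)(1.071311) = 0.276398.
Therefore gamma(1) = 0.2764 (to 4 decimal places).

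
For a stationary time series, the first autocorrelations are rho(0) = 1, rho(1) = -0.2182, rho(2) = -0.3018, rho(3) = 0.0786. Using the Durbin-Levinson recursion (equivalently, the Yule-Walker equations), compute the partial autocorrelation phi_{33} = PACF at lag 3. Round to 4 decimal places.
\phi_{33} = -0.1110

The PACF at lag k is phi_{kk}, the last component of the solution
to the Yule-Walker system G_k phi = r_k where
  (G_k)_{ij} = rho(|i - j|), (r_k)_i = rho(i), i,j = 1..k.
Equivalently, Durbin-Levinson gives phi_{kk} iteratively:
  phi_{11} = rho(1)
  phi_{kk} = [rho(k) - sum_{j=1..k-1} phi_{k-1,j} rho(k-j)]
            / [1 - sum_{j=1..k-1} phi_{k-1,j} rho(j)],
  phi_{k,j} = phi_{k-1,j} - phi_{kk} phi_{k-1,k-j},  j = 1..k-1.
Step k = 1:
  phi_11 = rho(1) = -0.2182.
Step k = 2:
  phi_22 = [rho(2) - phi_11 rho(1)] / [1 - phi_11 rho(1)] = [-0.3018 - (-0.2182)(-0.2182)] / [1 - (-0.2182)(-0.2182)]
         = -0.34941124 / 0.95238876 = -0.366879.
  Update: phi_21 = phi_11 - phi_22 phi_11 = -0.2182 - (-0.366879)(-0.2182) = -0.298253.
Step k = 3:
  phi_33 = [rho(3) - phi_21 rho(2) - phi_22 rho(1)] / [1 - phi_21 rho(1) - phi_22 rho(2)]
    numerator   = 0.0786 - (-0.298253)(-0.3018) - (-0.366879)(-0.2182) = -0.09146569
    denominator = 1 - (-0.298253)(-0.2182) - (-0.366879)(-0.3018) = 0.82419719
  phi_33 = -0.09146569 / 0.82419719 = -0.111.
Therefore phi_{33} = -0.1110.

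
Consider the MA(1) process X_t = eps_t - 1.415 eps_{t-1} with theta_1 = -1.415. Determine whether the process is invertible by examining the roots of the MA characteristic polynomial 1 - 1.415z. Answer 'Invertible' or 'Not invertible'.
\text{Not invertible}

The MA(q) characteristic polynomial is P(z) = 1 - 1.415z.
Invertibility requires all roots to lie outside the unit circle, i.e. |z| > 1 for every root.
This is linear in z: 1 + (-1.415) z = 0  =>  z = -1/(-1.415) = 0.706714,  |z| = 0.706714.
Moduli of all roots: 0.7067.
All moduli strictly greater than 1? No.
Verdict: Not invertible.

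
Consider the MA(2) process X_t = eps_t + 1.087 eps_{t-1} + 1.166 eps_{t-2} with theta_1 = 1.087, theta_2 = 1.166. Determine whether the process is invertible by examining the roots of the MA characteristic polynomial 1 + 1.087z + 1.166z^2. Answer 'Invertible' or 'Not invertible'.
\text{Not invertible}

The MA(q) characteristic polynomial is P(z) = 1 + 1.087z + 1.166z^2.
Invertibility requires all roots to lie outside the unit circle, i.e. |z| > 1 for every root.
Set 1 + (1.087) z + (1.166) z^2 = 0, i.e. a z^2 + b z + c = 0 with a = 1.166, b = 1.087, c = 1.
Discriminant D = b^2 - 4ac = (1.087)^2 - 4*(1.166)*1 = 1.181569 - (4.664) = -3.482431.
D < 0, so the roots are the complex-conjugate pair z = (-b +/- i sqrt(-D)) / (2a) = -0.4661 +/- 0.8002i.
For a conjugate pair |z|^2 = z * conj(z) = (product of roots) = c/a = 1/(1.166) = 0.857633, so |z| = sqrt(0.857633) = 0.9261 for both roots.
Moduli of all roots: 0.9261, 0.9261.
All moduli strictly greater than 1? No.
Verdict: Not invertible.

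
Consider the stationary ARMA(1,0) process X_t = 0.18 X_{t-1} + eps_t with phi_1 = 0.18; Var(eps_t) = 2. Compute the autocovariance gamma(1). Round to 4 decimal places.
\gamma(1) = 0.3721

Multiply the model equation by X_{t-k} and take expectations. With theta_0 = psi_0 = 1 and psi_j the MA(infinity) weights, this gives
  gamma(k) - sum_i phi_i gamma(k-i) = c_k,
  c_k = sigma^2 * sum_{j=k..q} theta_j psi_{j-k}   (c_k = 0 for k > q),
using gamma(-m) = gamma(m).
Pure AR (q = 0): c_0 = sigma^2 = 2, c_k = 0 for k >= 1.
Equations for k = 0 and k = 1 (AR order 1):
  gamma(0) = phi_1 gamma(1) + c_0
  gamma(1) = phi_1 gamma(0) + c_1
Substituting the second into the first: gamma(0) (1 - phi_1^2) = c_0 + phi_1 c_1, so
  gamma(0) = c_0 / (1 - phi_1^2) = 2 / (1 - (0.18)^2) = 2 / 0.9676 = 2.06697.
  gamma(1) = phi_1 gamma(0) = (0.18)(2.06697) = 0.372055.
Therefore gamma(1) = 0.3721 (to 4 decimal places).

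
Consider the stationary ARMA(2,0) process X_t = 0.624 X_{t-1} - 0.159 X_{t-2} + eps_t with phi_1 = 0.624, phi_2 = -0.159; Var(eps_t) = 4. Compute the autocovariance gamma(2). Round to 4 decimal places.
\gamma(2) = 1.0226

Multiply the model equation by X_{t-k} and take expectations. With theta_0 = psi_0 = 1 and psi_j the MA(infinity) weights, this gives
  gamma(k) - sum_i phi_i gamma(k-i) = c_k,
  c_k = sigma^2 * sum_{j=k..q} theta_j psi_{j-k}   (c_k = 0 for k > q),
using gamma(-m) = gamma(m).
Pure AR (q = 0): c_0 = sigma^2 = 4, c_k = 0 for k >= 1.
Equations for k = 0, 1, 2 (AR order 2, c_2 = 0):
  (E0) gamma(0) = phi_1 gamma(1) + phi_2 gamma(2) + c_0
  (E1) gamma(1) = phi_1 gamma(0) + phi_2 gamma(1) + c_1
  (E2) gamma(2) = phi_1 gamma(1) + phi_2 gamma(0)
From (E1): gamma(1) = A gamma(0) + B with
  A = phi_1 / (1 - phi_2) = 0.624 / 1.159 = 0.538395,   B = c_1 / (1 - phi_2) = 0 / 1.159 = 0.
Insert (E2) into (E0): gamma(0) (1 - phi_2^2) = phi_1 (1 + phi_2) gamma(1) + c_0.
  phi_1 (1 + phi_2) = (0.624)(0.841) = 0.524784,   1 - phi_2^2 = 0.974719.
Replace gamma(1) by A gamma(0) + B and collect gamma(0):
  gamma(0) [0.974719 - (0.524784)(0.538395)] = c_0 = 4
  gamma(0) * 0.692178 = 4
  gamma(0) = 4 / 0.692178 = 5.778862.
  gamma(1) = A gamma(0) = (0.538395)(5.778862) = 3.111311.
  gamma(2) = phi_1 gamma(1) + phi_2 gamma(0) = (0.624)(3.111311) + (-0.159)(5.778862) = 1.022619.
Therefore gamma(2) = 1.0226 (to 4 decimal places).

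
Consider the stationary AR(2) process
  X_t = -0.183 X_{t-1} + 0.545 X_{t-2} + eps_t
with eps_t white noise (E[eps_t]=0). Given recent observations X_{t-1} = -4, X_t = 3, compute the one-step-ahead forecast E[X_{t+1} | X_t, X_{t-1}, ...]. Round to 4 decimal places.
E[X_{t+1} \mid \mathcal F_t] = -2.7290

For an AR(p) model X_t = c + sum_i phi_i X_{t-i} + eps_t, the
one-step-ahead conditional mean is
  E[X_{t+1} | X_t, ...] = c + sum_i phi_i X_{t+1-i}.
Substitute known values:
  E[X_{t+1} | ...] = (-0.183) * (3) + (0.545) * (-4)
                   = -2.7290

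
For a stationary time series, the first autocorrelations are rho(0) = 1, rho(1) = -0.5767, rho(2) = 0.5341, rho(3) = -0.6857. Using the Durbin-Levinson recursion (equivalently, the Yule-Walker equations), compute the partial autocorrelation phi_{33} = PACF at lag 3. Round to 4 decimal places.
\phi_{33} = -0.4889

The PACF at lag k is phi_{kk}, the last component of the solution
to the Yule-Walker system G_k phi = r_k where
  (G_k)_{ij} = rho(|i - j|), (r_k)_i = rho(i), i,j = 1..k.
Equivalently, Durbin-Levinson gives phi_{kk} iteratively:
  phi_{11} = rho(1)
  phi_{kk} = [rho(k) - sum_{j=1..k-1} phi_{k-1,j} rho(k-j)]
            / [1 - sum_{j=1..k-1} phi_{k-1,j} rho(j)],
  phi_{k,j} = phi_{k-1,j} - phi_{kk} phi_{k-1,k-j},  j = 1..k-1.
Step k = 1:
  phi_11 = rho(1) = -0.5767.
Step k = 2:
  phi_22 = [rho(2) - phi_11 rho(1)] / [1 - phi_11 rho(1)] = [0.5341 - (-0.5767)(-0.5767)] / [1 - (-0.5767)(-0.5767)]
         = 0.20151711 / 0.66741711 = 0.301936.
  Update: phi_21 = phi_11 - phi_22 phi_11 = -0.5767 - (0.301936)(-0.5767) = -0.402574.
Step k = 3:
  phi_33 = [rho(3) - phi_21 rho(2) - phi_22 rho(1)] / [1 - phi_21 rho(1) - phi_22 rho(2)]
    numerator   = -0.6857 - (-0.402574)(0.5341) - (0.301936)(-0.5767) = -0.29655906
    denominator = 1 - (-0.402574)(-0.5767) - (0.301936)(0.5341) = 0.60657188
  phi_33 = -0.29655906 / 0.60657188 = -0.4889.
Therefore phi_{33} = -0.4889.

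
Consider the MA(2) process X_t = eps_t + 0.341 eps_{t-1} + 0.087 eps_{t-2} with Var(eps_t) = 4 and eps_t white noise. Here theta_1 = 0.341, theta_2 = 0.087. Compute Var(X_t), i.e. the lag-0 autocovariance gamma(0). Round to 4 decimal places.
\gamma(0) = 4.4954

For an MA(q) process X_t = eps_t + sum_i theta_i eps_{t-i} with
Var(eps_t) = sigma^2, the variance is
  gamma(0) = sigma^2 * (1 + sum_i theta_i^2).
  sum_i theta_i^2 = (0.341)^2 + (0.087)^2 = 0.116281 + 0.007569 = 0.12385.
  gamma(0) = 4 * (1 + 0.12385) = 4 * 1.12385 = 4.4954.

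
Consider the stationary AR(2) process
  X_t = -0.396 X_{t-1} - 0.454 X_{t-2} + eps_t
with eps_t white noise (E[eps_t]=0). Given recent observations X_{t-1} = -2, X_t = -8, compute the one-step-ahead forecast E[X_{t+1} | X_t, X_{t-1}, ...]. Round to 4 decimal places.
E[X_{t+1} \mid \mathcal F_t] = 4.0760

For an AR(p) model X_t = c + sum_i phi_i X_{t-i} + eps_t, the
one-step-ahead conditional mean is
  E[X_{t+1} | X_t, ...] = c + sum_i phi_i X_{t+1-i}.
Substitute known values:
  E[X_{t+1} | ...] = (-0.396) * (-8) + (-0.454) * (-2)
                   = 4.0760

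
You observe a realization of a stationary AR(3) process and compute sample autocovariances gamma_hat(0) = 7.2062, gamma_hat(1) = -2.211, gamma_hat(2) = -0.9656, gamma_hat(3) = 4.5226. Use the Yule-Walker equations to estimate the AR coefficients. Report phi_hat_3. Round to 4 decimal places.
\hat\phi_{3} = 0.5880

The Yule-Walker equations for an AR(p) process read, in matrix form,
  Gamma_p phi = r_p,   with   (Gamma_p)_{ij} = gamma(|i - j|),
                       (r_p)_i = gamma(i),   i,j = 1..p.
Substitute the sample gammas (Toeplitz matrix and right-hand side of size 3):
  Gamma_p = [[7.2062, -2.211, -0.9656], [-2.211, 7.2062, -2.211], [-0.9656, -2.211, 7.2062]]
  r_p     = [-2.211, -0.9656, 4.5226]
Written out (R1..R3):
  (R1) 7.2062 phi_1 - 2.211 phi_2 - 0.9656 phi_3 = -2.211
  (R2) -2.211 phi_1 + 7.2062 phi_2 - 2.211 phi_3 = -0.9656
  (R3) -0.9656 phi_1 - 2.211 phi_2 + 7.2062 phi_3 = 4.5226
Gaussian elimination:
  R2 <- R2 - (-2.211/7.2062) R1 = R2 - (-0.306819) R1:  6.527823 phi_2 - 2.507265 phi_3 = -1.643977
  R3 <- R3 - (-0.9656/7.2062) R1 = R3 - (-0.133996) R1:  -2.507265 phi_2 + 7.076814 phi_3 = 4.226335
  R3 <- R3 - (-2.507265/6.527823) R2 = R3 - (-0.384089) R2:  6.113801 phi_3 = 3.594902
Back-substitution:
  phi_hat_3 = 3.594902 / 6.113801 = 0.587998
  phi_hat_2 = (-1.643977 - (-2.507265)(0.587998)) / 6.527823 = -0.025998
  phi_hat_1 = (-2.211 - (-2.211)(-0.025998) - (-0.9656)(0.587998)) / 7.2062 = -0.236007
So phi_hat = [-0.2360, -0.0260, 0.5880].
Therefore phi_hat_3 = 0.5880.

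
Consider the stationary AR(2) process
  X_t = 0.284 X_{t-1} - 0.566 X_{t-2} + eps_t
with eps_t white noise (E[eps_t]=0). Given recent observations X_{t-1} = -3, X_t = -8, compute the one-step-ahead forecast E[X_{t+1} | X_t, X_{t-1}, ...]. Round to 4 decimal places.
E[X_{t+1} \mid \mathcal F_t] = -0.5740

For an AR(p) model X_t = c + sum_i phi_i X_{t-i} + eps_t, the
one-step-ahead conditional mean is
  E[X_{t+1} | X_t, ...] = c + sum_i phi_i X_{t+1-i}.
Substitute known values:
  E[X_{t+1} | ...] = (0.284) * (-8) + (-0.566) * (-3)
                   = -0.5740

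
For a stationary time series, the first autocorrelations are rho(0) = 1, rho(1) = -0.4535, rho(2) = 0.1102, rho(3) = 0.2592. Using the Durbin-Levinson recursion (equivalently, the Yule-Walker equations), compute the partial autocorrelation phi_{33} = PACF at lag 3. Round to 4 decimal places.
\phi_{33} = 0.3330

The PACF at lag k is phi_{kk}, the last component of the solution
to the Yule-Walker system G_k phi = r_k where
  (G_k)_{ij} = rho(|i - j|), (r_k)_i = rho(i), i,j = 1..k.
Equivalently, Durbin-Levinson gives phi_{kk} iteratively:
  phi_{11} = rho(1)
  phi_{kk} = [rho(k) - sum_{j=1..k-1} phi_{k-1,j} rho(k-j)]
            / [1 - sum_{j=1..k-1} phi_{k-1,j} rho(j)],
  phi_{k,j} = phi_{k-1,j} - phi_{kk} phi_{k-1,k-j},  j = 1..k-1.
Step k = 1:
  phi_11 = rho(1) = -0.4535.
Step k = 2:
  phi_22 = [rho(2) - phi_11 rho(1)] / [1 - phi_11 rho(1)] = [0.1102 - (-0.4535)(-0.4535)] / [1 - (-0.4535)(-0.4535)]
         = -0.09546225 / 0.79433775 = -0.120178.
  Update: phi_21 = phi_11 - phi_22 phi_11 = -0.4535 - (-0.120178)(-0.4535) = -0.508001.
Step k = 3:
  phi_33 = [rho(3) - phi_21 rho(2) - phi_22 rho(1)] / [1 - phi_21 rho(1) - phi_22 rho(2)]
    numerator   = 0.2592 - (-0.508001)(0.1102) - (-0.120178)(-0.4535) = 0.26068079
    denominator = 1 - (-0.508001)(-0.4535) - (-0.120178)(0.1102) = 0.78286525
  phi_33 = 0.26068079 / 0.78286525 = 0.333.
Therefore phi_{33} = 0.3330.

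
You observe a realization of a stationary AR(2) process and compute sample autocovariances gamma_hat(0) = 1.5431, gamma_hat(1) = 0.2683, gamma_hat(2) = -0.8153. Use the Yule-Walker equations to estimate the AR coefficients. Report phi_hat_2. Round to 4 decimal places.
\hat\phi_{2} = -0.5760

The Yule-Walker equations for an AR(p) process read, in matrix form,
  Gamma_p phi = r_p,   with   (Gamma_p)_{ij} = gamma(|i - j|),
                       (r_p)_i = gamma(i),   i,j = 1..p.
Substitute the sample gammas (Toeplitz matrix and right-hand side of size 2):
  Gamma_p = [[1.5431, 0.2683], [0.2683, 1.5431]]
  r_p     = [0.2683, -0.8153]
Written out:
  1.5431 phi_1 + 0.2683 phi_2 = 0.2683
  0.2683 phi_1 + 1.5431 phi_2 = -0.8153
Solve by Cramer's rule:
  det = gamma(0)^2 - gamma(1)^2 = (1.5431)^2 - (0.2683)^2 = 2.38115761 - 0.07198489 = 2.30917272
  phi_hat_1 = [gamma(1) gamma(0) - gamma(1) gamma(2)] / det = [(0.2683)(1.5431) - (0.2683)(-0.8153)] / 2.30917272 = 0.63275872 / 2.30917272 = 0.274
  phi_hat_2 = [gamma(0) gamma(2) - gamma(1)^2] / det = [(1.5431)(-0.8153) - (0.2683)^2] / 2.30917272 = -1.33007432 / 2.30917272 = -0.576
So phi_hat = [0.2740, -0.5760].
Therefore phi_hat_2 = -0.5760.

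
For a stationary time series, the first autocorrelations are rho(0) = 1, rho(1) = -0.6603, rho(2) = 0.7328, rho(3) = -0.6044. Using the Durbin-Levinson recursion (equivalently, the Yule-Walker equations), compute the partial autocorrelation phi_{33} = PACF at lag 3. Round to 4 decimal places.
\phi_{33} = -0.0679

The PACF at lag k is phi_{kk}, the last component of the solution
to the Yule-Walker system G_k phi = r_k where
  (G_k)_{ij} = rho(|i - j|), (r_k)_i = rho(i), i,j = 1..k.
Equivalently, Durbin-Levinson gives phi_{kk} iteratively:
  phi_{11} = rho(1)
  phi_{kk} = [rho(k) - sum_{j=1..k-1} phi_{k-1,j} rho(k-j)]
            / [1 - sum_{j=1..k-1} phi_{k-1,j} rho(j)],
  phi_{k,j} = phi_{k-1,j} - phi_{kk} phi_{k-1,k-j},  j = 1..k-1.
Step k = 1:
  phi_11 = rho(1) = -0.6603.
Step k = 2:
  phi_22 = [rho(2) - phi_11 rho(1)] / [1 - phi_11 rho(1)] = [0.7328 - (-0.6603)(-0.6603)] / [1 - (-0.6603)(-0.6603)]
         = 0.29680391 / 0.56400391 = 0.526244.
  Update: phi_21 = phi_11 - phi_22 phi_11 = -0.6603 - (0.526244)(-0.6603) = -0.312821.
Step k = 3:
  phi_33 = [rho(3) - phi_21 rho(2) - phi_22 rho(1)] / [1 - phi_21 rho(1) - phi_22 rho(2)]
    numerator   = -0.6044 - (-0.312821)(0.7328) - (0.526244)(-0.6603) = -0.02768572
    denominator = 1 - (-0.312821)(-0.6603) - (0.526244)(0.7328) = 0.40781251
  phi_33 = -0.02768572 / 0.40781251 = -0.0679.
Therefore phi_{33} = -0.0679.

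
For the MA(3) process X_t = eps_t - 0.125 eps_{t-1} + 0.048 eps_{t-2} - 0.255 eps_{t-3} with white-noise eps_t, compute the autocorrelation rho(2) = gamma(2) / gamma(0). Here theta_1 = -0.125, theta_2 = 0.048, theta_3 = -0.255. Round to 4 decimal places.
\rho(2) = 0.0738

For an MA(q) process with theta_0 = 1, the autocovariance is
  gamma(k) = sigma^2 * sum_{i=0..q-k} theta_i * theta_{i+k},
and rho(k) = gamma(k) / gamma(0). Sigma^2 cancels.
  numerator   = (1)*(0.048) + (-0.125)*(-0.255) = 0.079875.
  denominator = (1)^2 + (-0.125)^2 + (0.048)^2 + (-0.255)^2 = 1.082954.
  rho(2) = 0.079875 / 1.082954 = 0.0738.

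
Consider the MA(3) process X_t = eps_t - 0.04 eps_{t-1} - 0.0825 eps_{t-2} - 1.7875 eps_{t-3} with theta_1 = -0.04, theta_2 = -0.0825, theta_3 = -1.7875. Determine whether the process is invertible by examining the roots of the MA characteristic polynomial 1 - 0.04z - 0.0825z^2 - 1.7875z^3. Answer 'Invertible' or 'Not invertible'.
\text{Not invertible}

The MA(q) characteristic polynomial is P(z) = 1 - 0.04z - 0.0825z^2 - 1.7875z^3.
Invertibility requires all roots to lie outside the unit circle, i.e. |z| > 1 for every root.
Degree 3: look for a simple real root z0 first, then factor out (1 - z/z0) and solve the remaining quadratic.
Testing z0 = 0.8: P(0.8) = 1 + (-0.04)(0.8) + (-0.0825)(0.8)^2 + (-1.7875)(0.8)^3
  = 1 + (-0.032) + (-0.0528) + (-0.9152) = 0.  So z_0 = 0.8 is a root, |z_0| = 0.8.
Divide out the factor (1 - 1.25 z) = (1 - z/z0) (since 1/z0 = 1.25):
  P(z) = (1 - 1.25 z)(1 + (1.21) z + (1.43) z^2)
  [check: z-coef 1.21 - (1.25) = -0.04; z^2-coef 1.43 - (1.25)(1.21) = -0.0825; z^3-coef -(1.25)(1.43) = -1.7875.]
Remaining roots from the quadratic factor 1 + (1.21) z + (1.43) z^2:
  Set 1 + (1.21) z + (1.43) z^2 = 0, i.e. a z^2 + b z + c = 0 with a = 1.43, b = 1.21, c = 1.
  Discriminant D = b^2 - 4ac = (1.21)^2 - 4*(1.43)*1 = 1.4641 - (5.72) = -4.2559.
  D < 0, so the roots are the complex-conjugate pair z = (-b +/- i sqrt(-D)) / (2a) = -0.4231 +/- 0.7213i.
  For a conjugate pair |z|^2 = z * conj(z) = (product of roots) = c/a = 1/(1.43) = 0.699301, so |z| = sqrt(0.699301) = 0.8362 for both roots.
Moduli of all roots: 0.8000, 0.8362, 0.8362.
All moduli strictly greater than 1? No.
Verdict: Not invertible.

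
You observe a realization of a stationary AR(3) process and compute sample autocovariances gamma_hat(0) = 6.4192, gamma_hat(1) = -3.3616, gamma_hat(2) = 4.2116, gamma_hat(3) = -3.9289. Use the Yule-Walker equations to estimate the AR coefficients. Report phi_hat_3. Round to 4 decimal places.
\hat\phi_{3} = -0.3310

The Yule-Walker equations for an AR(p) process read, in matrix form,
  Gamma_p phi = r_p,   with   (Gamma_p)_{ij} = gamma(|i - j|),
                       (r_p)_i = gamma(i),   i,j = 1..p.
Substitute the sample gammas (Toeplitz matrix and right-hand side of size 3):
  Gamma_p = [[6.4192, -3.3616, 4.2116], [-3.3616, 6.4192, -3.3616], [4.2116, -3.3616, 6.4192]]
  r_p     = [-3.3616, 4.2116, -3.9289]
Written out (R1..R3):
  (R1) 6.4192 phi_1 - 3.3616 phi_2 + 4.2116 phi_3 = -3.3616
  (R2) -3.3616 phi_1 + 6.4192 phi_2 - 3.3616 phi_3 = 4.2116
  (R3) 4.2116 phi_1 - 3.3616 phi_2 + 6.4192 phi_3 = -3.9289
Gaussian elimination:
  R2 <- R2 - (-3.3616/6.4192) R1 = R2 - (-0.523679) R1:  4.658801 phi_2 - 1.156074 phi_3 = 2.451201
  R3 <- R3 - (4.2116/6.4192) R1 = R3 - (0.656094) R1:  -1.156074 phi_2 + 3.655994 phi_3 = -1.723374
  R3 <- R3 - (-1.156074/4.658801) R2 = R3 - (-0.248148) R2:  3.369116 phi_3 = -1.115112
Back-substitution:
  phi_hat_3 = -1.115112 / 3.369116 = -0.330981
  phi_hat_2 = (2.451201 - (-1.156074)(-0.330981)) / 4.658801 = 0.444012
  phi_hat_1 = (-3.3616 - (-3.3616)(0.444012) - (4.2116)(-0.330981)) / 6.4192 = -0.074005
So phi_hat = [-0.0740, 0.4440, -0.3310].
Therefore phi_hat_3 = -0.3310.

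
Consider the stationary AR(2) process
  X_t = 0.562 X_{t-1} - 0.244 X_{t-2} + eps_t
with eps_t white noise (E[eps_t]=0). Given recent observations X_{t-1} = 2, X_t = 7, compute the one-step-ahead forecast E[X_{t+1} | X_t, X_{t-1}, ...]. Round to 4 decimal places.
E[X_{t+1} \mid \mathcal F_t] = 3.4460

For an AR(p) model X_t = c + sum_i phi_i X_{t-i} + eps_t, the
one-step-ahead conditional mean is
  E[X_{t+1} | X_t, ...] = c + sum_i phi_i X_{t+1-i}.
Substitute known values:
  E[X_{t+1} | ...] = (0.562) * (7) + (-0.244) * (2)
                   = 3.4460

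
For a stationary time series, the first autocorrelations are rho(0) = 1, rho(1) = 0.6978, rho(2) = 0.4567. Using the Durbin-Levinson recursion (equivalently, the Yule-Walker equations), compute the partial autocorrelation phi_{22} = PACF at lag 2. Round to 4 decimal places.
\phi_{22} = -0.0589

The PACF at lag k is phi_{kk}, the last component of the solution
to the Yule-Walker system G_k phi = r_k where
  (G_k)_{ij} = rho(|i - j|), (r_k)_i = rho(i), i,j = 1..k.
Equivalently, Durbin-Levinson gives phi_{kk} iteratively:
  phi_{11} = rho(1)
  phi_{kk} = [rho(k) - sum_{j=1..k-1} phi_{k-1,j} rho(k-j)]
            / [1 - sum_{j=1..k-1} phi_{k-1,j} rho(j)],
  phi_{k,j} = phi_{k-1,j} - phi_{kk} phi_{k-1,k-j},  j = 1..k-1.
Step k = 1:
  phi_11 = rho(1) = 0.6978.
Step k = 2:
  phi_22 = [rho(2) - phi_11 rho(1)] / [1 - phi_11 rho(1)] = [0.4567 - (0.6978)(0.6978)] / [1 - (0.6978)(0.6978)]
         = -0.03022484 / 0.51307516 = -0.0589.
Therefore phi_{22} = -0.0589.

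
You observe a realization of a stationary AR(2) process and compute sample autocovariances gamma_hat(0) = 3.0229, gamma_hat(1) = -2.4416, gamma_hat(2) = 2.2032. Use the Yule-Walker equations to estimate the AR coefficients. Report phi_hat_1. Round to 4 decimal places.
\hat\phi_{1} = -0.6301

The Yule-Walker equations for an AR(p) process read, in matrix form,
  Gamma_p phi = r_p,   with   (Gamma_p)_{ij} = gamma(|i - j|),
                       (r_p)_i = gamma(i),   i,j = 1..p.
Substitute the sample gammas (Toeplitz matrix and right-hand side of size 2):
  Gamma_p = [[3.0229, -2.4416], [-2.4416, 3.0229]]
  r_p     = [-2.4416, 2.2032]
Written out:
  3.0229 phi_1 - 2.4416 phi_2 = -2.4416
  -2.4416 phi_1 + 3.0229 phi_2 = 2.2032
Solve by Cramer's rule:
  det = gamma(0)^2 - gamma(1)^2 = (3.0229)^2 - (-2.4416)^2 = 9.13792441 - 5.96141056 = 3.17651385
  phi_hat_1 = [gamma(1) gamma(0) - gamma(1) gamma(2)] / det = [(-2.4416)(3.0229) - (-2.4416)(2.2032)] / 3.17651385 = -2.00137952 / 3.17651385 = -0.6301
  phi_hat_2 = [gamma(0) gamma(2) - gamma(1)^2] / det = [(3.0229)(2.2032) - (-2.4416)^2] / 3.17651385 = 0.69864272 / 3.17651385 = 0.2199
So phi_hat = [-0.6301, 0.2199].
Therefore phi_hat_1 = -0.6301.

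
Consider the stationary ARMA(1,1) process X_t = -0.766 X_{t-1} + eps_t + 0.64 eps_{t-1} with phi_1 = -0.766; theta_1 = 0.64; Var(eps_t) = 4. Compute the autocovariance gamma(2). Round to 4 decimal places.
\gamma(2) = 0.4762

Multiply the model equation by X_{t-k} and take expectations. With theta_0 = psi_0 = 1 and psi_j the MA(infinity) weights, this gives
  gamma(k) - sum_i phi_i gamma(k-i) = c_k,
  c_k = sigma^2 * sum_{j=k..q} theta_j psi_{j-k}   (c_k = 0 for k > q),
using gamma(-m) = gamma(m).
psi-weights needed (psi_j = theta_j + sum_i phi_i psi_{j-i}):
  psi_1 = theta_1 + phi_1 = 0.64 + (-0.766) = -0.126
Right-hand sides:
  c_0 = sigma^2 (1 + theta_1 psi_1) = 4 * (1 + (0.64)(-0.126)) = 4 * 0.91936 = 3.67744
  c_1 = sigma^2 theta_1 = 4 * (0.64) = 2.56
  c_2 = 0
Equations for k = 0 and k = 1 (AR order 1):
  gamma(0) = phi_1 gamma(1) + c_0
  gamma(1) = phi_1 gamma(0) + c_1
Substituting the second into the first: gamma(0) (1 - phi_1^2) = c_0 + phi_1 c_1, so
  gamma(0) = (c_0 + phi_1 c_1) / (1 - phi_1^2) = (3.67744 + (-0.766)(2.56)) / (1 - (-0.766)^2) = 1.71648 / 0.413244 = 4.153672.
  gamma(1) = phi_1 gamma(0) + c_1 = (-0.766)(4.153672) + (2.56) = -0.621713.
For k = 2 (> q): gamma(2) = phi_1 gamma(1) = (-0.766)(-0.621713) = 0.476232.
Therefore gamma(2) = 0.4762 (to 4 decimal places).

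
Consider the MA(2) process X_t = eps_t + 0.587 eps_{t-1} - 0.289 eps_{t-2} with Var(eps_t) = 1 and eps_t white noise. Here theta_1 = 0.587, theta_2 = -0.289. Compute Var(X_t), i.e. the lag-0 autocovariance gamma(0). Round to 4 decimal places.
\gamma(0) = 1.4281

For an MA(q) process X_t = eps_t + sum_i theta_i eps_{t-i} with
Var(eps_t) = sigma^2, the variance is
  gamma(0) = sigma^2 * (1 + sum_i theta_i^2).
  sum_i theta_i^2 = (0.587)^2 + (-0.289)^2 = 0.344569 + 0.083521 = 0.42809.
  gamma(0) = 1 * (1 + 0.42809) = 1 * 1.42809 = 1.42809, which rounds to 1.4281.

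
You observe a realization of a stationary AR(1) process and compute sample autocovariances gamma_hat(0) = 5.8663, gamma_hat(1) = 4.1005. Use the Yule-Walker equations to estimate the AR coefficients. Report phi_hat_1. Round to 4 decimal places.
\hat\phi_{1} = 0.6990

The Yule-Walker equations for an AR(p) process read, in matrix form,
  Gamma_p phi = r_p,   with   (Gamma_p)_{ij} = gamma(|i - j|),
                       (r_p)_i = gamma(i),   i,j = 1..p.
Substitute the sample gammas (Toeplitz matrix and right-hand side of size 1):
  Gamma_p = [[5.8663]]
  r_p     = [4.1005]
With p = 1 this is the single equation gamma(0) phi_1 = gamma(1):
  phi_hat_1 = gamma(1) / gamma(0) = 4.1005 / 5.8663 = 0.6990.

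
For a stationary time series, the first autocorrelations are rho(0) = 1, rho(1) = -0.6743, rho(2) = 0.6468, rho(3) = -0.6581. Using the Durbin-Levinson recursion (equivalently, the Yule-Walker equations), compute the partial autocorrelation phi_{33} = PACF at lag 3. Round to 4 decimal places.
\phi_{33} = -0.2890

The PACF at lag k is phi_{kk}, the last component of the solution
to the Yule-Walker system G_k phi = r_k where
  (G_k)_{ij} = rho(|i - j|), (r_k)_i = rho(i), i,j = 1..k.
Equivalently, Durbin-Levinson gives phi_{kk} iteratively:
  phi_{11} = rho(1)
  phi_{kk} = [rho(k) - sum_{j=1..k-1} phi_{k-1,j} rho(k-j)]
            / [1 - sum_{j=1..k-1} phi_{k-1,j} rho(j)],
  phi_{k,j} = phi_{k-1,j} - phi_{kk} phi_{k-1,k-j},  j = 1..k-1.
Step k = 1:
  phi_11 = rho(1) = -0.6743.
Step k = 2:
  phi_22 = [rho(2) - phi_11 rho(1)] / [1 - phi_11 rho(1)] = [0.6468 - (-0.6743)(-0.6743)] / [1 - (-0.6743)(-0.6743)]
         = 0.19211951 / 0.54531951 = 0.352306.
  Update: phi_21 = phi_11 - phi_22 phi_11 = -0.6743 - (0.352306)(-0.6743) = -0.43674.
Step k = 3:
  phi_33 = [rho(3) - phi_21 rho(2) - phi_22 rho(1)] / [1 - phi_21 rho(1) - phi_22 rho(2)]
    numerator   = -0.6581 - (-0.43674)(0.6468) - (0.352306)(-0.6743) = -0.13805651
    denominator = 1 - (-0.43674)(-0.6743) - (0.352306)(0.6468) = 0.47763459
  phi_33 = -0.13805651 / 0.47763459 = -0.289.
Therefore phi_{33} = -0.2890.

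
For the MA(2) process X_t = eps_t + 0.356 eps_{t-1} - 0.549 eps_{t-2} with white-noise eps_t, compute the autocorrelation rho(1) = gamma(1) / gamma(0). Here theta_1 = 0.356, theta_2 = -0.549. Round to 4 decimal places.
\rho(1) = 0.1124

For an MA(q) process with theta_0 = 1, the autocovariance is
  gamma(k) = sigma^2 * sum_{i=0..q-k} theta_i * theta_{i+k},
and rho(k) = gamma(k) / gamma(0). Sigma^2 cancels.
  numerator   = (1)*(0.356) + (0.356)*(-0.549) = 0.160556.
  denominator = (1)^2 + (0.356)^2 + (-0.549)^2 = 1.428137.
  rho(1) = 0.160556 / 1.428137 = 0.1124.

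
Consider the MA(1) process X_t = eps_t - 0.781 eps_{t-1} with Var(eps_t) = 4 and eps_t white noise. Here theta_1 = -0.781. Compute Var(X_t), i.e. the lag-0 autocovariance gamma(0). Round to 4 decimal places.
\gamma(0) = 6.4398

For an MA(q) process X_t = eps_t + sum_i theta_i eps_{t-i} with
Var(eps_t) = sigma^2, the variance is
  gamma(0) = sigma^2 * (1 + sum_i theta_i^2).
  sum_i theta_i^2 = (-0.781)^2 = 0.609961.
  gamma(0) = 4 * (1 + 0.609961) = 4 * 1.609961 = 6.439844, which rounds to 6.4398.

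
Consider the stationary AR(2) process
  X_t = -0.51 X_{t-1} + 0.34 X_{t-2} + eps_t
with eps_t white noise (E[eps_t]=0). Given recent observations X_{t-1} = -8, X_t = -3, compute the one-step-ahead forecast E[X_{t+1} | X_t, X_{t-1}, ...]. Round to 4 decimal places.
E[X_{t+1} \mid \mathcal F_t] = -1.1900

For an AR(p) model X_t = c + sum_i phi_i X_{t-i} + eps_t, the
one-step-ahead conditional mean is
  E[X_{t+1} | X_t, ...] = c + sum_i phi_i X_{t+1-i}.
Substitute known values:
  E[X_{t+1} | ...] = (-0.51) * (-3) + (0.34) * (-8)
                   = -1.1900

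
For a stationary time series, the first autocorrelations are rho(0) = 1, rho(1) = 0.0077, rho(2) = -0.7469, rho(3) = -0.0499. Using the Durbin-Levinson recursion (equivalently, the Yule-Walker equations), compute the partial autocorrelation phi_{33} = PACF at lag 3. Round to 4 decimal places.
\phi_{33} = -0.0772

The PACF at lag k is phi_{kk}, the last component of the solution
to the Yule-Walker system G_k phi = r_k where
  (G_k)_{ij} = rho(|i - j|), (r_k)_i = rho(i), i,j = 1..k.
Equivalently, Durbin-Levinson gives phi_{kk} iteratively:
  phi_{11} = rho(1)
  phi_{kk} = [rho(k) - sum_{j=1..k-1} phi_{k-1,j} rho(k-j)]
            / [1 - sum_{j=1..k-1} phi_{k-1,j} rho(j)],
  phi_{k,j} = phi_{k-1,j} - phi_{kk} phi_{k-1,k-j},  j = 1..k-1.
Step k = 1:
  phi_11 = rho(1) = 0.0077.
Step k = 2:
  phi_22 = [rho(2) - phi_11 rho(1)] / [1 - phi_11 rho(1)] = [-0.7469 - (0.0077)(0.0077)] / [1 - (0.0077)(0.0077)]
         = -0.74695929 / 0.99994071 = -0.747004.
  Update: phi_21 = phi_11 - phi_22 phi_11 = 0.0077 - (-0.747004)(0.0077) = 0.013452.
Step k = 3:
  phi_33 = [rho(3) - phi_21 rho(2) - phi_22 rho(1)] / [1 - phi_21 rho(1) - phi_22 rho(2)]
    numerator   = -0.0499 - (0.013452)(-0.7469) - (-0.747004)(0.0077) = -0.03410083
    denominator = 1 - (0.013452)(0.0077) - (-0.747004)(-0.7469) = 0.44195945
  phi_33 = -0.03410083 / 0.44195945 = -0.0772.
Therefore phi_{33} = -0.0772.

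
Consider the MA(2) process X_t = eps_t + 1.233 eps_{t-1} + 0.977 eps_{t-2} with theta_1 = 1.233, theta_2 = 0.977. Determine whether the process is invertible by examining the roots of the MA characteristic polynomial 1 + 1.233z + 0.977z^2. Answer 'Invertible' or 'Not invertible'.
\text{Invertible}

The MA(q) characteristic polynomial is P(z) = 1 + 1.233z + 0.977z^2.
Invertibility requires all roots to lie outside the unit circle, i.e. |z| > 1 for every root.
Set 1 + (1.233) z + (0.977) z^2 = 0, i.e. a z^2 + b z + c = 0 with a = 0.977, b = 1.233, c = 1.
Discriminant D = b^2 - 4ac = (1.233)^2 - 4*(0.977)*1 = 1.520289 - (3.908) = -2.387711.
D < 0, so the roots are the complex-conjugate pair z = (-b +/- i sqrt(-D)) / (2a) = -0.631 +/- 0.7908i.
For a conjugate pair |z|^2 = z * conj(z) = (product of roots) = c/a = 1/(0.977) = 1.023541, so |z| = sqrt(1.023541) = 1.0117 for both roots.
Moduli of all roots: 1.0117, 1.0117.
All moduli strictly greater than 1? Yes.
Verdict: Invertible.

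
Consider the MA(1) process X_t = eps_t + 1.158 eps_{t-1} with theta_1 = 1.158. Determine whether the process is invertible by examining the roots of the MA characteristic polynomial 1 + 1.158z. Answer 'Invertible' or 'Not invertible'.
\text{Not invertible}

The MA(q) characteristic polynomial is P(z) = 1 + 1.158z.
Invertibility requires all roots to lie outside the unit circle, i.e. |z| > 1 for every root.
This is linear in z: 1 + (1.158) z = 0  =>  z = -1/(1.158) = -0.863558,  |z| = 0.863558.
Moduli of all roots: 0.8636.
All moduli strictly greater than 1? No.
Verdict: Not invertible.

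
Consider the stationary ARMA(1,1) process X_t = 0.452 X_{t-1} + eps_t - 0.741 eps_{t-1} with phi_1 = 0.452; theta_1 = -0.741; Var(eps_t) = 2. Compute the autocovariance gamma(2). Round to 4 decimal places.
\gamma(2) = -0.2184

Multiply the model equation by X_{t-k} and take expectations. With theta_0 = psi_0 = 1 and psi_j the MA(infinity) weights, this gives
  gamma(k) - sum_i phi_i gamma(k-i) = c_k,
  c_k = sigma^2 * sum_{j=k..q} theta_j psi_{j-k}   (c_k = 0 for k > q),
using gamma(-m) = gamma(m).
psi-weights needed (psi_j = theta_j + sum_i phi_i psi_{j-i}):
  psi_1 = theta_1 + phi_1 = -0.741 + (0.452) = -0.289
Right-hand sides:
  c_0 = sigma^2 (1 + theta_1 psi_1) = 2 * (1 + (-0.741)(-0.289)) = 2 * 1.214149 = 2.428298
  c_1 = sigma^2 theta_1 = 2 * (-0.741) = -1.482
  c_2 = 0
Equations for k = 0 and k = 1 (AR order 1):
  gamma(0) = phi_1 gamma(1) + c_0
  gamma(1) = phi_1 gamma(0) + c_1
Substituting the second into the first: gamma(0) (1 - phi_1^2) = c_0 + phi_1 c_1, so
  gamma(0) = (c_0 + phi_1 c_1) / (1 - phi_1^2) = (2.428298 + (0.452)(-1.482)) / (1 - (0.452)^2) = 1.758434 / 0.795696 = 2.209932.
  gamma(1) = phi_1 gamma(0) + c_1 = (0.452)(2.209932) + (-1.482) = -0.483111.
For k = 2 (> q): gamma(2) = phi_1 gamma(1) = (0.452)(-0.483111) = -0.218366.
Therefore gamma(2) = -0.2184 (to 4 decimal places).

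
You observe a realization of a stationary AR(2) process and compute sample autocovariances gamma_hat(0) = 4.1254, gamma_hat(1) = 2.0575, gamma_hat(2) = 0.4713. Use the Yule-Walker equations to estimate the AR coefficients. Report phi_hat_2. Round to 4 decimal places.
\hat\phi_{2} = -0.1790

The Yule-Walker equations for an AR(p) process read, in matrix form,
  Gamma_p phi = r_p,   with   (Gamma_p)_{ij} = gamma(|i - j|),
                       (r_p)_i = gamma(i),   i,j = 1..p.
Substitute the sample gammas (Toeplitz matrix and right-hand side of size 2):
  Gamma_p = [[4.1254, 2.0575], [2.0575, 4.1254]]
  r_p     = [2.0575, 0.4713]
Written out:
  4.1254 phi_1 + 2.0575 phi_2 = 2.0575
  2.0575 phi_1 + 4.1254 phi_2 = 0.4713
Solve by Cramer's rule:
  det = gamma(0)^2 - gamma(1)^2 = (4.1254)^2 - (2.0575)^2 = 17.01892516 - 4.23330625 = 12.78561891
  phi_hat_1 = [gamma(1) gamma(0) - gamma(1) gamma(2)] / det = [(2.0575)(4.1254) - (2.0575)(0.4713)] / 12.78561891 = 7.51831075 / 12.78561891 = 0.588
  phi_hat_2 = [gamma(0) gamma(2) - gamma(1)^2] / det = [(4.1254)(0.4713) - (2.0575)^2] / 12.78561891 = -2.28900523 / 12.78561891 = -0.179
So phi_hat = [0.5880, -0.1790].
Therefore phi_hat_2 = -0.1790.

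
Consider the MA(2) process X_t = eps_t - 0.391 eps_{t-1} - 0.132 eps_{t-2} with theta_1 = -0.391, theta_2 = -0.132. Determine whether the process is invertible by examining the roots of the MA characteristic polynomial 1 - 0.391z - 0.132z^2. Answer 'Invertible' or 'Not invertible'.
\text{Invertible}

The MA(q) characteristic polynomial is P(z) = 1 - 0.391z - 0.132z^2.
Invertibility requires all roots to lie outside the unit circle, i.e. |z| > 1 for every root.
Set 1 + (-0.391) z + (-0.132) z^2 = 0, i.e. a z^2 + b z + c = 0 with a = -0.132, b = -0.391, c = 1.
Discriminant D = b^2 - 4ac = (-0.391)^2 - 4*(-0.132)*1 = 0.152881 - (-0.528) = 0.680881.
D >= 0, so the roots are real: z = (-b +/- sqrt(D)) / (2a) = (0.391 +/- 0.825155) / (-0.264).
  z_1 = (0.391 + 0.825155) / (-0.264) = -4.6066,   |z_1| = 4.6066.
  z_2 = (0.391 - 0.825155) / (-0.264) = 1.6445,   |z_2| = 1.6445.
Moduli of all roots: 4.6066, 1.6445.
All moduli strictly greater than 1? Yes.
Verdict: Invertible.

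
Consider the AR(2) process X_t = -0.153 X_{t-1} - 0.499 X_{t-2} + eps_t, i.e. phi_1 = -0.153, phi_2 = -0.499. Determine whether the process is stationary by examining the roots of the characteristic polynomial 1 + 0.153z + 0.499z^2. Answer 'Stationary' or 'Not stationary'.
\text{Stationary}

The AR(p) characteristic polynomial is P(z) = 1 + 0.153z + 0.499z^2.
Stationarity requires all roots to lie outside the unit circle, i.e. |z| > 1 for every root.
Set 1 + (0.153) z + (0.499) z^2 = 0, i.e. a z^2 + b z + c = 0 with a = 0.499, b = 0.153, c = 1.
Discriminant D = b^2 - 4ac = (0.153)^2 - 4*(0.499)*1 = 0.023409 - (1.996) = -1.972591.
D < 0, so the roots are the complex-conjugate pair z = (-b +/- i sqrt(-D)) / (2a) = -0.1533 +/- 1.4073i.
For a conjugate pair |z|^2 = z * conj(z) = (product of roots) = c/a = 1/(0.499) = 2.004008, so |z| = sqrt(2.004008) = 1.4156 for both roots.
Moduli of all roots: 1.4156, 1.4156.
All moduli strictly greater than 1? Yes.
Verdict: Stationary.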